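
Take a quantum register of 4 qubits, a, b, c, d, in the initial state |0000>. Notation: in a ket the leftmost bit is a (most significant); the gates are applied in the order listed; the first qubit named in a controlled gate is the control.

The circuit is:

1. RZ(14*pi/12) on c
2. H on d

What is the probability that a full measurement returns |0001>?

A full measurement returns |0001> with probability 1/2.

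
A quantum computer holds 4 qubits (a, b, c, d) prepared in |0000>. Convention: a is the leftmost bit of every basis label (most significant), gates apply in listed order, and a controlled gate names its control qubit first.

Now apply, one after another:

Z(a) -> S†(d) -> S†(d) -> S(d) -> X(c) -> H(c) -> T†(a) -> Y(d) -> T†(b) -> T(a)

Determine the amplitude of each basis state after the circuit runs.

The resulting statevector has amplitude sqrt(2)*I/2 on |0001>, -sqrt(2)*I/2 on |0011>, and 0 on every other basis state.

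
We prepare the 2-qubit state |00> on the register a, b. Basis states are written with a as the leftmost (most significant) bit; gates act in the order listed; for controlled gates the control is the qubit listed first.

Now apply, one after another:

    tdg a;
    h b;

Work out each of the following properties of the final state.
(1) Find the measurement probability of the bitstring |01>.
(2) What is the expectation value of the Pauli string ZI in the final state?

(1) A full measurement returns |01> with probability 1/2.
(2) The expectation value of ZI is 1.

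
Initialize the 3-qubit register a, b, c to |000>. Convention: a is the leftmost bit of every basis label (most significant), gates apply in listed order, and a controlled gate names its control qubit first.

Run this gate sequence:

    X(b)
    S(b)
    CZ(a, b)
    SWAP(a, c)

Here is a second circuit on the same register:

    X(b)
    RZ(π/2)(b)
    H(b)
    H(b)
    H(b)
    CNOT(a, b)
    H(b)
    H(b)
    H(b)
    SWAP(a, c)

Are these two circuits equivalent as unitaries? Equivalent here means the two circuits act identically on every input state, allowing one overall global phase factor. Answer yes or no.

Yes: on every input state the two circuits agree up to one overall phase factor.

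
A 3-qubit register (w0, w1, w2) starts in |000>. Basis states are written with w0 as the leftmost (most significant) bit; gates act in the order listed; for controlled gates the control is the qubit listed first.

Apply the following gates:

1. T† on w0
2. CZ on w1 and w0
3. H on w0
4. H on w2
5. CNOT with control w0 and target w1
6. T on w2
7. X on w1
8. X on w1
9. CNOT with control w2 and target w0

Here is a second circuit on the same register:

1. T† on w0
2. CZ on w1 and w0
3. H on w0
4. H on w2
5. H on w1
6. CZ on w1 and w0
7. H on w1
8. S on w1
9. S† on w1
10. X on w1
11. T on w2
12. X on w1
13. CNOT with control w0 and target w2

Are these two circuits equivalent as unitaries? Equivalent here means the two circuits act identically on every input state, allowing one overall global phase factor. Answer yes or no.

No: there is an input state on which the two circuits produce genuinely different outputs (not merely differing by a phase).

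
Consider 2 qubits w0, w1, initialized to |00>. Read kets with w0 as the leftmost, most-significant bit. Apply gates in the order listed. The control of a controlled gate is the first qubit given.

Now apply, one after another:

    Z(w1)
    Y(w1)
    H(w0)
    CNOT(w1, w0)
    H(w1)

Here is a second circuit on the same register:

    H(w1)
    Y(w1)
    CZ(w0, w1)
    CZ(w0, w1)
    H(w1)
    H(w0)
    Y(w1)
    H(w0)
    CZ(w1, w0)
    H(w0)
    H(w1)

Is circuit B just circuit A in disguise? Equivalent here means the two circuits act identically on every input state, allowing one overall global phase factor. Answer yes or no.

No, they are not equivalent — no single phase factor reconciles the two unitaries.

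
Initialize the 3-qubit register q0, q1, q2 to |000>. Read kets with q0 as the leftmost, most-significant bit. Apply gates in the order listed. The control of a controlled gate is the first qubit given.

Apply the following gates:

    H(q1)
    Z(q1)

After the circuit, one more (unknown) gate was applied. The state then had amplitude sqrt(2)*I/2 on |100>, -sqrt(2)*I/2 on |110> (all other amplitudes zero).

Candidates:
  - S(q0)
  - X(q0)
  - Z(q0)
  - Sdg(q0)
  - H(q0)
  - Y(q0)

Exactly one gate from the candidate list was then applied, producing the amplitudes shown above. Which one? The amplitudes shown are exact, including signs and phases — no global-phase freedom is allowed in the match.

The unique candidate consistent with the amplitudes is Y(q0).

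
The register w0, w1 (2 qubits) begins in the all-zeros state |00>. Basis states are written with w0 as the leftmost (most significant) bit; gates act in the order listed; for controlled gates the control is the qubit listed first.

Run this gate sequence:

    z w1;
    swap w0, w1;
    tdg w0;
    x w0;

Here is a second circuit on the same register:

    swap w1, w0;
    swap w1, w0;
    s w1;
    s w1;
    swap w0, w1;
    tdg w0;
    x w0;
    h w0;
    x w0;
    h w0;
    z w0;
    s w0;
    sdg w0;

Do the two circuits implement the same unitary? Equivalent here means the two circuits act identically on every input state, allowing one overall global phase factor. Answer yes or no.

Yes — the two circuits implement the same unitary up to a global phase.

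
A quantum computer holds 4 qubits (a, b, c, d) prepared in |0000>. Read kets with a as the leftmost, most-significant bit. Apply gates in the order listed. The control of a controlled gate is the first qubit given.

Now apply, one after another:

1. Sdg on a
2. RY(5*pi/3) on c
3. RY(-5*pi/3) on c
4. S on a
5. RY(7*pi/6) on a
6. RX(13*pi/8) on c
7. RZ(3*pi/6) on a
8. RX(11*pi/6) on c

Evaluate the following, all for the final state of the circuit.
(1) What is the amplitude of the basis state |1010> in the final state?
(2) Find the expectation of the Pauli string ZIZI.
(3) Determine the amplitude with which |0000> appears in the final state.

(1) The final state's coefficient on |1010> equals (sin(3*pi/16) + sin(17*pi/48))*exp(3*I*pi/4)/2.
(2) In the final state, ZIZI has expectation -3*sqrt(2 - sqrt(2))/8 + sqrt(3*sqrt(2) + 6)/8.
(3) The final state's coefficient on |0000> equals (-sin(3*pi/16) + sin(17*pi/48))*exp(3*I*pi/4)/2.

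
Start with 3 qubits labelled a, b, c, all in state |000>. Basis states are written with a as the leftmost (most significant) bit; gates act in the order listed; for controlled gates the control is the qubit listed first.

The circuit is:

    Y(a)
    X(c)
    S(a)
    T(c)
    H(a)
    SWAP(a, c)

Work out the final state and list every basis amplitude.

The final amplitudes are -sqrt(2)*exp(I*pi/4)/2 on |100>, sqrt(2)*exp(I*pi/4)/2 on |101>, and 0 on every other basis state.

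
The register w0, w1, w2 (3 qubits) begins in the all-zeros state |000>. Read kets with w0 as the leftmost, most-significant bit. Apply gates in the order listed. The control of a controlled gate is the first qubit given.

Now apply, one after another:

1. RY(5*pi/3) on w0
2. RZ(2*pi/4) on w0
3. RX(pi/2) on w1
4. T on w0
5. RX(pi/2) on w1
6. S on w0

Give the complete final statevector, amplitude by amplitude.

The final amplitudes are sqrt(3)*exp(I*pi/4)/2 on |010>, I/2 on |110>, and 0 on every other basis state.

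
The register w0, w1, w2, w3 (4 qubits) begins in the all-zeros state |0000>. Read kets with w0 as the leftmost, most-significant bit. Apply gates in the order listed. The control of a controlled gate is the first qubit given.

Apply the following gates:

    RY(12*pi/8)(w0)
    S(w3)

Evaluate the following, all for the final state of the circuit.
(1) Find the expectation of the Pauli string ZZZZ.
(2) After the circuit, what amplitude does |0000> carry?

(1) The observable ZZZZ averages to 0.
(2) The final state's coefficient on |0000> equals -sqrt(2)/2.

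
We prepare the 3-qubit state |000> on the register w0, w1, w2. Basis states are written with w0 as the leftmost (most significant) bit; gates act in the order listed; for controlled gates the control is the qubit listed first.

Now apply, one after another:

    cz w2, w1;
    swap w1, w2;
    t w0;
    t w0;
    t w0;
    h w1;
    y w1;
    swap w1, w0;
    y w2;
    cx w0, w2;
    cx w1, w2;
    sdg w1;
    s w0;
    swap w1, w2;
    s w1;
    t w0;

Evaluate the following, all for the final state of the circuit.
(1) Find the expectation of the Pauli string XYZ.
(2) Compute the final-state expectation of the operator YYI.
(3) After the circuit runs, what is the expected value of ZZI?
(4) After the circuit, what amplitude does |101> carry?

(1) In the final state, XYZ has expectation sqrt(2)/2.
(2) The observable YYI averages to -sqrt(2)/2.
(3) The observable ZZI averages to -1.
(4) |101> carries amplitude 0 in the final state.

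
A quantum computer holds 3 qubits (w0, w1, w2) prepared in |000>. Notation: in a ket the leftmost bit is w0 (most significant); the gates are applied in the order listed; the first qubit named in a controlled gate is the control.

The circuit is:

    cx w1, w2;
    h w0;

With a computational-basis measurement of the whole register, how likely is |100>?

Outcome |100> occurs with probability 1/2.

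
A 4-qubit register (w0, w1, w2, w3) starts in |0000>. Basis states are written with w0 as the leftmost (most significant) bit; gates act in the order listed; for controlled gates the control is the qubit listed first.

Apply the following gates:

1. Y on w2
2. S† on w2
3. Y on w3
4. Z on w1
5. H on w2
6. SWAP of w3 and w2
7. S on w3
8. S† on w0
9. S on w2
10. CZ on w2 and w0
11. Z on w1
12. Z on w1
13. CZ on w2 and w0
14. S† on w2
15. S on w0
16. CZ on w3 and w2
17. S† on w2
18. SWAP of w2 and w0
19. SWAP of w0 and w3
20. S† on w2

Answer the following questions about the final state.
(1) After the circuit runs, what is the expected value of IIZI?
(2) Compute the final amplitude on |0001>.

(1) The expectation value of IIZI is 1. Key observation: steps 8-15 multiply out to the identity, so the circuit reduces to the remaining gates.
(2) The amplitude on |0001> is sqrt(2)/2.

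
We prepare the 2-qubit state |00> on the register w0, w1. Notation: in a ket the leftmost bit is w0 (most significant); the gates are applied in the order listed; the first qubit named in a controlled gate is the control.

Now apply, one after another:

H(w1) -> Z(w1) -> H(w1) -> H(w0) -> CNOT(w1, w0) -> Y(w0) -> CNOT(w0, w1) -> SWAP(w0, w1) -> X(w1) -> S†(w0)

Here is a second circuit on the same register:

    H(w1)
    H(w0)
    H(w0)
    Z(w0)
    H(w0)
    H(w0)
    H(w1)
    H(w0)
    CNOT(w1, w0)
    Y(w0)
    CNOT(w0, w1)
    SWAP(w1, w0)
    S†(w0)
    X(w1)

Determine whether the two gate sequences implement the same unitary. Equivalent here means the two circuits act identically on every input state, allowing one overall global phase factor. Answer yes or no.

No: there is an input state on which the two circuits produce genuinely different outputs (not merely differing by a phase).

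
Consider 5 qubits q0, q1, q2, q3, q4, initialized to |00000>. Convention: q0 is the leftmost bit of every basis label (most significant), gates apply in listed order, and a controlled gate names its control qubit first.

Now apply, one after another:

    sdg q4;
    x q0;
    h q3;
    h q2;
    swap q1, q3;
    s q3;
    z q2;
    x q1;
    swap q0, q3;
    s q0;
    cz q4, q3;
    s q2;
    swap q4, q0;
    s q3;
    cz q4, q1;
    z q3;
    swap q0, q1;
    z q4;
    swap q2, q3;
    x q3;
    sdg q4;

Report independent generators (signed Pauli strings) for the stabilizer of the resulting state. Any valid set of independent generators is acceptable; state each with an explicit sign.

The final state is stabilized by the group generated by +XIIII, +IIIYI, +IZIII, -IIZII, +IIIIZ; other independent generating sets are equally valid.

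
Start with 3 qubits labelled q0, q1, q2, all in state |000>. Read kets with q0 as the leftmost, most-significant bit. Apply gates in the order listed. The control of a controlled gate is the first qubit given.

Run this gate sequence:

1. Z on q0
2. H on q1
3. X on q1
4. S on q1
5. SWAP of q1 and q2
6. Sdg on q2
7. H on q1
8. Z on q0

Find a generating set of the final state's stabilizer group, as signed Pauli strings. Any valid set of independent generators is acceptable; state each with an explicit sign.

The stabilizer group can be generated by +IXI, +IIX, +ZII, among other valid generating sets.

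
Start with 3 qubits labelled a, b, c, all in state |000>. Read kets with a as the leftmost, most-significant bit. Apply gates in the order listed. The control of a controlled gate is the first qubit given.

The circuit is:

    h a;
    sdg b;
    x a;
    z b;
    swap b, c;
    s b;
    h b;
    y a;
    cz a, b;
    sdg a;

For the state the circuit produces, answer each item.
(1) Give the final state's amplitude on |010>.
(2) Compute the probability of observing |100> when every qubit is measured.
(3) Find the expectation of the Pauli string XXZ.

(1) |010> carries amplitude -I/2 in the final state.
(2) The probability of measuring |100> is 1/4.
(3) In the final state, XXZ has expectation 0.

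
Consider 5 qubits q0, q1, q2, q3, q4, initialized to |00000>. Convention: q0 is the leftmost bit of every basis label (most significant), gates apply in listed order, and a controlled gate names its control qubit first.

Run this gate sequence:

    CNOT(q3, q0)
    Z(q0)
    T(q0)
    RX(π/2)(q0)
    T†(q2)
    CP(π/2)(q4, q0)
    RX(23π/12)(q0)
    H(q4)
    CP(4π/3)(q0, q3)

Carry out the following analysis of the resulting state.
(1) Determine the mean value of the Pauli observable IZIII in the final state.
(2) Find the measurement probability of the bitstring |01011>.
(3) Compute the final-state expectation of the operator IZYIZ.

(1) The observable IZIII averages to 1.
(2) The probability of measuring |01011> is 0.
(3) The expectation value of IZYIZ is 0.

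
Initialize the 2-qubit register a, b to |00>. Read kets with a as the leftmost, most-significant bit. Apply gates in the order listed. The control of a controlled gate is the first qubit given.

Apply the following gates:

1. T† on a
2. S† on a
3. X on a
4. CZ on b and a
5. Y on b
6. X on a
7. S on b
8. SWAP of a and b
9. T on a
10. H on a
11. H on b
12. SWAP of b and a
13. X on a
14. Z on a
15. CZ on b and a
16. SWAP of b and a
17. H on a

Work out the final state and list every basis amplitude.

The final amplitudes are 0 on |00>, sqrt(2)*exp(I*pi/4)/2 on |01>, -sqrt(2)*exp(I*pi/4)/2 on |10>, 0 on |11>.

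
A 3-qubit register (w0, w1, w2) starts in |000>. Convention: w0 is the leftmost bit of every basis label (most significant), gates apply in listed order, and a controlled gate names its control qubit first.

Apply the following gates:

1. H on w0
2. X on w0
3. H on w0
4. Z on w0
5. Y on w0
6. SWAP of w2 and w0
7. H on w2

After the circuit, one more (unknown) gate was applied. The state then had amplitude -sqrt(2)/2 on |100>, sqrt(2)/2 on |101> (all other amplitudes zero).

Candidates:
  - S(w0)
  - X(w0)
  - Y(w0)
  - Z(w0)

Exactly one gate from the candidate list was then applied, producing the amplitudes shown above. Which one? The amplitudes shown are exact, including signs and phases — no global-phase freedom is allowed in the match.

It was Y(w0) that produced the state shown. Key observation: gates 1-4 undo each other exactly, leaving only the rest of the circuit to track.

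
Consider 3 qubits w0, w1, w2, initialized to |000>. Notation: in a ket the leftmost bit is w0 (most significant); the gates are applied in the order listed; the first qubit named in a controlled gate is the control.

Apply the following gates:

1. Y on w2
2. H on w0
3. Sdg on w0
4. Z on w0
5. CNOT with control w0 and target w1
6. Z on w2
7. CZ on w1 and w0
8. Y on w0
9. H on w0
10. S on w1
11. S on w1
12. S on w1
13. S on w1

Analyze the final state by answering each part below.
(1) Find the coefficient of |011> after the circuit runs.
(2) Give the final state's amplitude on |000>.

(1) |011> carries amplitude I/2 in the final state.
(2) |000> carries amplitude 0 in the final state.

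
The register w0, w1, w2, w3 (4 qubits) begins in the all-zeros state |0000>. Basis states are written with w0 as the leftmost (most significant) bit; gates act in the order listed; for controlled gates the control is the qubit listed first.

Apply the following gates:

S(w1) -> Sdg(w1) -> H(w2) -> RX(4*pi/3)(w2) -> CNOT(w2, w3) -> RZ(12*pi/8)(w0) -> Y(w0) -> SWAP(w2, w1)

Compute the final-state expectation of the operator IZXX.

In the final state, IZXX has expectation 0. Key observation: gates 1-2 undo each other exactly, leaving only the rest of the circuit to track.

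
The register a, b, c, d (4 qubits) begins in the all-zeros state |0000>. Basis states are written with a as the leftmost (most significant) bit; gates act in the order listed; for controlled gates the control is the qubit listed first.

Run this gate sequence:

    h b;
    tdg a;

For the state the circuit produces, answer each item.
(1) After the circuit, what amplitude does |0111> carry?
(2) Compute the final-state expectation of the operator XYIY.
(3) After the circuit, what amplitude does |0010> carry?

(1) |0111> carries amplitude 0 in the final state.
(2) The expectation value of XYIY is 0.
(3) The amplitude on |0010> is 0.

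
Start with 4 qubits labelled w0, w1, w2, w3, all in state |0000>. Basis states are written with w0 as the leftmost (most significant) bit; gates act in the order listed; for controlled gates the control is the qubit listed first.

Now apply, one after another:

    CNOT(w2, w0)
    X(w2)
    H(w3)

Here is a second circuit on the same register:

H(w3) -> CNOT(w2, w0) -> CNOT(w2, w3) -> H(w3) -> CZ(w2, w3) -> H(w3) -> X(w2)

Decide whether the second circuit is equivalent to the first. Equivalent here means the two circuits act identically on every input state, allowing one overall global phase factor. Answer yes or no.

Yes, they are equivalent — the unitaries differ by at most a global phase.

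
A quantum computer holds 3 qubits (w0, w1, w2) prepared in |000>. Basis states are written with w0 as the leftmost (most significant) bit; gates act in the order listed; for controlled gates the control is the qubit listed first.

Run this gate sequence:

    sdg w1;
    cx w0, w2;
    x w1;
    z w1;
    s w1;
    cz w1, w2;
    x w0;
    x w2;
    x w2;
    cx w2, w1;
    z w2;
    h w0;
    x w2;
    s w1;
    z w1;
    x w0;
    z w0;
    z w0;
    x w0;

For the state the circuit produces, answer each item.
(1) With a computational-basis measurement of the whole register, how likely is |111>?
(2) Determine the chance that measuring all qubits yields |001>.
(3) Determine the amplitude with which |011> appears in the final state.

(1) Outcome |111> occurs with probability 1/2. Key observation: gates 16-19 undo each other exactly, leaving only the rest of the circuit to track.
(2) A full measurement returns |001> with probability 0.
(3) The amplitude on |011> is -sqrt(2)/2.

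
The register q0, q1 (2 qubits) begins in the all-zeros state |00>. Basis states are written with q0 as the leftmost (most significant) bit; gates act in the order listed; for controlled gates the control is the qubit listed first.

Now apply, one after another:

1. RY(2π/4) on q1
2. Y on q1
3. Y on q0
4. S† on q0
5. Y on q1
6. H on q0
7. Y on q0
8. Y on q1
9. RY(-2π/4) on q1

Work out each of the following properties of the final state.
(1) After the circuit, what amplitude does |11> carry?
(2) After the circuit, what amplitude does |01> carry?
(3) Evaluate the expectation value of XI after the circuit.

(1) The amplitude on |11> is -sqrt(2)/2.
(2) The final state's coefficient on |01> equals -sqrt(2)/2.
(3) In the final state, XI has expectation 1.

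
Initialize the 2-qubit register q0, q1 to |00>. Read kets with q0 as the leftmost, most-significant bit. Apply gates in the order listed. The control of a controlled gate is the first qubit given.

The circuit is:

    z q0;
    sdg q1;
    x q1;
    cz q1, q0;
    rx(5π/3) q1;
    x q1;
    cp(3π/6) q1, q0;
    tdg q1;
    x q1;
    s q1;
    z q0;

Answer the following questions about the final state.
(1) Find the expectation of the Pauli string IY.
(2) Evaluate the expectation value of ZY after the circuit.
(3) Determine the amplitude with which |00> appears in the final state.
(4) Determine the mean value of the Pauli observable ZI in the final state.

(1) The observable IY averages to sqrt(6)/4.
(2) In the final state, ZY has expectation sqrt(6)/4.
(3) |00> carries amplitude -exp(I*pi/4)/2 in the final state.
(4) The observable ZI averages to 1.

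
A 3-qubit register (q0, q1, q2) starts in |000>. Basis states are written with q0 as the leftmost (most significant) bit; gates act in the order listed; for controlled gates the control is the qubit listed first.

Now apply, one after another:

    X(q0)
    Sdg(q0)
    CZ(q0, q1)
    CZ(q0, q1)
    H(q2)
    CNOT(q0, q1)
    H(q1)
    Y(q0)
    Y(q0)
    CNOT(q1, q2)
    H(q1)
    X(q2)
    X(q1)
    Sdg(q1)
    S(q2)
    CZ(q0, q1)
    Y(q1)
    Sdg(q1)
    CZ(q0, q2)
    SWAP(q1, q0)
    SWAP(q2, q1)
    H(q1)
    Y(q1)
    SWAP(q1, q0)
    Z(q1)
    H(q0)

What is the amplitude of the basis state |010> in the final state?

The final state's coefficient on |010> equals 0.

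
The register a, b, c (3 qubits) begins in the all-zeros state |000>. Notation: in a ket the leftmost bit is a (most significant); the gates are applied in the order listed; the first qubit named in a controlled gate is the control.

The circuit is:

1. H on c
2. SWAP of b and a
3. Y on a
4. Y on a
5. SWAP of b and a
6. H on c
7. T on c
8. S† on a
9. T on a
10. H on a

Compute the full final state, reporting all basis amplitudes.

After the circuit, the state carries amplitude sqrt(2)/2 on |000>, sqrt(2)/2 on |100>, and 0 on every other basis state. Key observation: steps 1-6 multiply out to the identity, so the circuit reduces to the remaining gates.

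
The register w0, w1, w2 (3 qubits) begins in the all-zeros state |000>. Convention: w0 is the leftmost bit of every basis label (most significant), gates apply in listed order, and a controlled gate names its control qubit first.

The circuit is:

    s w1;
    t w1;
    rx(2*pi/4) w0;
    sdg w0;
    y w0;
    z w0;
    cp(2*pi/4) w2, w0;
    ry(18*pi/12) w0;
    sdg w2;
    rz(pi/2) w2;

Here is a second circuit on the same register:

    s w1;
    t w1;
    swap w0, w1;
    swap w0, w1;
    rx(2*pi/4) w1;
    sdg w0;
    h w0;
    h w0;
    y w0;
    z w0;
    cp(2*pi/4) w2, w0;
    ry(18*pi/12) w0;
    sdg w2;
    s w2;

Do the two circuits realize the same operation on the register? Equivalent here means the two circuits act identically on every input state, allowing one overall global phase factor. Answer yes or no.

No, they are not equivalent — no single phase factor reconciles the two unitaries.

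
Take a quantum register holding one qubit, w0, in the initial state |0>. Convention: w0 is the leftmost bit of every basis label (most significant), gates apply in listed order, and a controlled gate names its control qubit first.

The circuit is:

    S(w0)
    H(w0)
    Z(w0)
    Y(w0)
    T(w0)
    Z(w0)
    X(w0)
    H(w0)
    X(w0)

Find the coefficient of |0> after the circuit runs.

The final state's coefficient on |0> equals -I/2 - exp(3*I*pi/4)/2.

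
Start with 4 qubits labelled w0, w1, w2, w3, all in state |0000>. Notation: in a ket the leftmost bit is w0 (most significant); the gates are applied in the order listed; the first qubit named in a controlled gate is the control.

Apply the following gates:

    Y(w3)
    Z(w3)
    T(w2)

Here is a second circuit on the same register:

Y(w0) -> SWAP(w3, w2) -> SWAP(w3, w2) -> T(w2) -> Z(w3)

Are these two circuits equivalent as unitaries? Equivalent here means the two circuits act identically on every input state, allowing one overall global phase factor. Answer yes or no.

No — the two circuits implement different unitaries, even allowing a global phase.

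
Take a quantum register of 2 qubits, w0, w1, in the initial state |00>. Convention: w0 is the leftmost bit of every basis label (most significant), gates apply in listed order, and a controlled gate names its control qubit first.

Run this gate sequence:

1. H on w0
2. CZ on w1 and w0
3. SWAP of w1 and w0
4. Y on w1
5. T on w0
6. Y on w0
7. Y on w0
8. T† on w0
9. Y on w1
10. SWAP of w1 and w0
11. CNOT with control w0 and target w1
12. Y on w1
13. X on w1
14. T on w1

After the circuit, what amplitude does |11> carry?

The final state's coefficient on |11> equals -sqrt(2)*exp(3*I*pi/4)/2.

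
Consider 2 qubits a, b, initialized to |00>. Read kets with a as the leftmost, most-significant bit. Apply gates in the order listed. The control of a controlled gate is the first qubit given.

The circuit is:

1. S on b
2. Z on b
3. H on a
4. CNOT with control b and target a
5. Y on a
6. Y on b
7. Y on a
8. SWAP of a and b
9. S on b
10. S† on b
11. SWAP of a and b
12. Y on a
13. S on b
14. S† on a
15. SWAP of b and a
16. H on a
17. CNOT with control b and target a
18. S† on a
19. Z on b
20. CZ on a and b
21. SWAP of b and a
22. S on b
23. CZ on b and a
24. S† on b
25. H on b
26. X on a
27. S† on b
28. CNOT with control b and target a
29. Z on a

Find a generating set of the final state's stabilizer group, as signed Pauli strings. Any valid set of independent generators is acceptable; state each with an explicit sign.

One valid set of independent stabilizer generators is +YZ, +ZY (any independent generating set of the same group is equally correct).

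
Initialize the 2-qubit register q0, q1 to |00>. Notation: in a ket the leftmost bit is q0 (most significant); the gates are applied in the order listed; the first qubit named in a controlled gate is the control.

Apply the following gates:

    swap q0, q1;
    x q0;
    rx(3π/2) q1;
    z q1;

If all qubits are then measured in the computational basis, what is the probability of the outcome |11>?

Outcome |11> occurs with probability 1/2.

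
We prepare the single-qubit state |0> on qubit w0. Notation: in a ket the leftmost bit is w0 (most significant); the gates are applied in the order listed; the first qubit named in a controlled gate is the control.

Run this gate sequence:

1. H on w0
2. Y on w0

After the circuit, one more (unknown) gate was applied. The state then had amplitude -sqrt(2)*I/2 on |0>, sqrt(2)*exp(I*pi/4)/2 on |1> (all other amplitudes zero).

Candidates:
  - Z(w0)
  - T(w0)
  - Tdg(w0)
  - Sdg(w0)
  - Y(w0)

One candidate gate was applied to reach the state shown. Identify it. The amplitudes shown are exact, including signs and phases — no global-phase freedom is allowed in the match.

It was Tdg(w0) that produced the state shown.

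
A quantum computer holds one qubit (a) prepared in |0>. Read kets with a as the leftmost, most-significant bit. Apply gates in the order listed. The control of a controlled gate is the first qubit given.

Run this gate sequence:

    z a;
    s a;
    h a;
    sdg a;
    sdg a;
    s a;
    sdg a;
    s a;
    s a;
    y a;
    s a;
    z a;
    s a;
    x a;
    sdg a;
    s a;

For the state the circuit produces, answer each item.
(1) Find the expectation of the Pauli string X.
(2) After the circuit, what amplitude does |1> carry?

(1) The observable X averages to -1.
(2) |1> carries amplitude -sqrt(2)*I/2 in the final state.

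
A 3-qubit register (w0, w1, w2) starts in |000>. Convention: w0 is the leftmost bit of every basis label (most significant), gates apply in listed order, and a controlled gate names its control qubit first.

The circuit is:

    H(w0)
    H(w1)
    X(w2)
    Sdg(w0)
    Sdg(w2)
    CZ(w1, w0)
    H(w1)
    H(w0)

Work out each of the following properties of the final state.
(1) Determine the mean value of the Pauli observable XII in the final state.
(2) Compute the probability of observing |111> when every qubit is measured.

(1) The expectation value of XII is 0.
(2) A full measurement returns |111> with probability 1/4.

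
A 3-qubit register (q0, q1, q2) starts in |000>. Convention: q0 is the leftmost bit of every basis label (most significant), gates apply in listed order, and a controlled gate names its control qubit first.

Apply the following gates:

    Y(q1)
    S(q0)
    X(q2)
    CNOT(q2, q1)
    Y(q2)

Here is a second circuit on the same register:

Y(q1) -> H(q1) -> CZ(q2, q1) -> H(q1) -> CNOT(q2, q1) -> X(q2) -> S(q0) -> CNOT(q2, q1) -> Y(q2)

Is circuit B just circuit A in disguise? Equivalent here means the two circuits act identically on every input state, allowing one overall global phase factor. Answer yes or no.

Yes, they are equivalent — the unitaries differ by at most a global phase.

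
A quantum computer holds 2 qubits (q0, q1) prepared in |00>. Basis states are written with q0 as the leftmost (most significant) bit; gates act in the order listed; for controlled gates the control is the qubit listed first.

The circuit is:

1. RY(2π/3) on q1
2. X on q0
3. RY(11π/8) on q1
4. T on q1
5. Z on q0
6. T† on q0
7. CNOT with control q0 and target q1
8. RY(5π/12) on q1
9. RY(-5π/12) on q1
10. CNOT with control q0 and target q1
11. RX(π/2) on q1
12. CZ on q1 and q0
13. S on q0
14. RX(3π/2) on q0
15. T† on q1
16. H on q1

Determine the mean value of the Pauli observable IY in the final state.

The expectation value of IY is -sin(5*pi/16)*cos(5*pi/16)/2 - sqrt(3)*cos(5*pi/16)**2/4 + sqrt(3)*sin(5*pi/16)**2/4 - 3*I*exp(-I*pi/4)*sin(5*pi/16)**2/8 - sqrt(3)*exp(I*pi/4)*sin(5*pi/16)*cos(5*pi/16)/4 - sqrt(3)*I*exp(-I*pi/4)*sin(5*pi/16)*cos(5*pi/16)/4 + 3*exp(-I*pi/4)*cos(5*pi/16)**2/8 + exp(-I*pi/4)*sin(5*pi/16)**2/8 - I*exp(-I*pi/4)*cos(5*pi/16)**2/8 + I*exp(I*pi/4)*cos(5*pi/16)**2/8 + exp(I*pi/4)*sin(5*pi/16)**2/8 + 3*exp(I*pi/4)*cos(5*pi/16)**2/8 - sqrt(3)*exp(-I*pi/4)*sin(5*pi/16)*cos(5*pi/16)/4 + sqrt(3)*I*exp(I*pi/4)*sin(5*pi/16)*cos(5*pi/16)/4 + 3*I*exp(I*pi/4)*sin(5*pi/16)**2/8. Key observation: steps 7-10 multiply out to the identity, so the circuit reduces to the remaining gates.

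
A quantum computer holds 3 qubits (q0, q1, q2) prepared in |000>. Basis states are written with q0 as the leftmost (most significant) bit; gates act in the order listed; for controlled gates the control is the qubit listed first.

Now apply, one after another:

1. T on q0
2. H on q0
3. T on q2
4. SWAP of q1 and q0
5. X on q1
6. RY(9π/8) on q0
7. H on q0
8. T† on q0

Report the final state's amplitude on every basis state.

After the circuit, the state carries amplitude sqrt(2)*sin(3*pi/16)/2 on |000>, 0 on |001>, sqrt(2)*sin(3*pi/16)/2 on |010>, 0 on |011>, sqrt(2)*exp(3*I*pi/4)*sin(5*pi/16)/2 on |100>, 0 on |101>, sqrt(2)*exp(3*I*pi/4)*sin(5*pi/16)/2 on |110>, 0 on |111>.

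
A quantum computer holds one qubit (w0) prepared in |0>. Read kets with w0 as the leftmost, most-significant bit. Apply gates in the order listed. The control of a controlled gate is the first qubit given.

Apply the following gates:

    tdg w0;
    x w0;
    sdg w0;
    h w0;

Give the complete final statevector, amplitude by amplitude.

The resulting statevector has amplitude -sqrt(2)*I/2 on |0>, sqrt(2)*I/2 on |1>.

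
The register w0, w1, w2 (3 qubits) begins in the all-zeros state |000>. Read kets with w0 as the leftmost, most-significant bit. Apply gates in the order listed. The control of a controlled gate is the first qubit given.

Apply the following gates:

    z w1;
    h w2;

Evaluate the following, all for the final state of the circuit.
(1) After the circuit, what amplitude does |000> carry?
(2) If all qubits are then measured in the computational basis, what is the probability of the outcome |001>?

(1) The final state's coefficient on |000> equals sqrt(2)/2.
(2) The probability of measuring |001> is 1/2.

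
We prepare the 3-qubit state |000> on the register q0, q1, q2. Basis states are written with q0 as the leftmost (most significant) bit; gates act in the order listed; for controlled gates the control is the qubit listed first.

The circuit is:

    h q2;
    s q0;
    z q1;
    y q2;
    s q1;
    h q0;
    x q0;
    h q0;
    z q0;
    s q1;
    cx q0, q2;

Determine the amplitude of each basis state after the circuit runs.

The final amplitudes are -sqrt(2)*I/2 on |000>, sqrt(2)*I/2 on |001>, and 0 on every other basis state.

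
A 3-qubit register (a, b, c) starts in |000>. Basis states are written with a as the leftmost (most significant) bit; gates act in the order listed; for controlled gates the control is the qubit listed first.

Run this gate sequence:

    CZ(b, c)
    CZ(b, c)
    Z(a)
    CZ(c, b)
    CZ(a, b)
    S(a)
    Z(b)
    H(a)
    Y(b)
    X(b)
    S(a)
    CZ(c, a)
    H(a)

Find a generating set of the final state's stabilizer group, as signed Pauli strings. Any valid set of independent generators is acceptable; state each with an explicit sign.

The final state is stabilized by the group generated by -YII, +IZI, +IIZ; other independent generating sets are equally valid.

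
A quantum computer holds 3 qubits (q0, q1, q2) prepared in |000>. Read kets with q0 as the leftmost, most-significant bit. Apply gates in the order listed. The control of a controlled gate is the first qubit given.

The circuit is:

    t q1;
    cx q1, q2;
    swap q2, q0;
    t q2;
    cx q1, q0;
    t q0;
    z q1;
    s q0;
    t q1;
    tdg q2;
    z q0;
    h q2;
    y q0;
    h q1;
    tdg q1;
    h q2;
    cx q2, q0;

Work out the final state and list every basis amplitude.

After the circuit, the state carries amplitude sqrt(2)*I/2 on |100>, sqrt(2)*exp(I*pi/4)/2 on |110>, and 0 on every other basis state.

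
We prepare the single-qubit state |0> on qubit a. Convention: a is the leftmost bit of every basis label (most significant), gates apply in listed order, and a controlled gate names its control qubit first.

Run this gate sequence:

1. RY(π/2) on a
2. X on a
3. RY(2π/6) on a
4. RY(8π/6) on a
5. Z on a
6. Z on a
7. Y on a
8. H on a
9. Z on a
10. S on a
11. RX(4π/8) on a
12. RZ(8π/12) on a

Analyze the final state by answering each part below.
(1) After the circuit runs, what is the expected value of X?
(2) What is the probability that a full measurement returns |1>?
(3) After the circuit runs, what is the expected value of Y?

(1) In the final state, X has expectation -sqrt(3)/4.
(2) The probability of measuring |1> is 1/2 - sqrt(3)/4.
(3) In the final state, Y has expectation -1/4.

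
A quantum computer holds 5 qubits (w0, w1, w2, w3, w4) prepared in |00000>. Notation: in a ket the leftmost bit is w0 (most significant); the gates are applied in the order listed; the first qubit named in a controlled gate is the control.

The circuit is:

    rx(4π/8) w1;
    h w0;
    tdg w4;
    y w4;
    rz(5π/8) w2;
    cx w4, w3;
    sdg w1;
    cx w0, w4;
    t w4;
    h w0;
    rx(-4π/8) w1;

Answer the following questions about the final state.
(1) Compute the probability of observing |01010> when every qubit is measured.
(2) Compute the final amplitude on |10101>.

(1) Outcome |01010> occurs with probability 1/8.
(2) |10101> carries amplitude 0 in the final state.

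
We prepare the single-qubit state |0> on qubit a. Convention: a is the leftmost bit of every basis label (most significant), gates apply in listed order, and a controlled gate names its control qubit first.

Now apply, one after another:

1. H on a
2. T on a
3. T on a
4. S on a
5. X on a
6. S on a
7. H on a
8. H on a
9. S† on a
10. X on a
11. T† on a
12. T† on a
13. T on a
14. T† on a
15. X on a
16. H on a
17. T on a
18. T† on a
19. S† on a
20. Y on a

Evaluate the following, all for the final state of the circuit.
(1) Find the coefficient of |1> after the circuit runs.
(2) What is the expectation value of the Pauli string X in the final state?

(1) The amplitude on |1> is -1/2 + I/2. Key observation: steps 5-10 multiply out to the identity, so the circuit reduces to the remaining gates.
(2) The observable X averages to -1.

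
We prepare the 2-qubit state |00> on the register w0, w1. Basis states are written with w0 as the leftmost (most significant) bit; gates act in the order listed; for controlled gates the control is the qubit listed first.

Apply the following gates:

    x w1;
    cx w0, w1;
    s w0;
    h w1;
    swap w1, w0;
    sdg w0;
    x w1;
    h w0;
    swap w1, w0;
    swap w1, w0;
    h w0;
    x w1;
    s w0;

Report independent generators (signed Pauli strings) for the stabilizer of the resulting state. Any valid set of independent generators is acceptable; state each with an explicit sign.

The stabilizer group can be generated by -XI, +IZ, among other valid generating sets. Key observation: gates 6-13 undo each other exactly, leaving only the rest of the circuit to track.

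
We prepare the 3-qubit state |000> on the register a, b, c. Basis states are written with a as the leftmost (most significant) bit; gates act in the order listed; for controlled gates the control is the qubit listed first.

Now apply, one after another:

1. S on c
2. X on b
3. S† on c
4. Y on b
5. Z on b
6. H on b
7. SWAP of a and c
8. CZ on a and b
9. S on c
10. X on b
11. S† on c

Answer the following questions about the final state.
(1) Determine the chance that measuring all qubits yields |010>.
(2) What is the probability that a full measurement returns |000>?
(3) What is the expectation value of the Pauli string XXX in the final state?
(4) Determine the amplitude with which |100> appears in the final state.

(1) The probability of measuring |010> is 1/2.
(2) The probability of measuring |000> is 1/2.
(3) In the final state, XXX has expectation 0.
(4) |100> carries amplitude 0 in the final state.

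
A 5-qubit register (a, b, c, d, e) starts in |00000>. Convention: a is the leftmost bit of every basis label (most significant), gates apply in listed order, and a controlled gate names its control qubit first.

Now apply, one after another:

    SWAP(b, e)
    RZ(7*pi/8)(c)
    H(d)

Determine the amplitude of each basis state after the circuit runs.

After the circuit, the state carries amplitude -sqrt(2)*exp(9*I*pi/16)/2 on |00000>, -sqrt(2)*exp(9*I*pi/16)/2 on |00010>, and 0 on every other basis state.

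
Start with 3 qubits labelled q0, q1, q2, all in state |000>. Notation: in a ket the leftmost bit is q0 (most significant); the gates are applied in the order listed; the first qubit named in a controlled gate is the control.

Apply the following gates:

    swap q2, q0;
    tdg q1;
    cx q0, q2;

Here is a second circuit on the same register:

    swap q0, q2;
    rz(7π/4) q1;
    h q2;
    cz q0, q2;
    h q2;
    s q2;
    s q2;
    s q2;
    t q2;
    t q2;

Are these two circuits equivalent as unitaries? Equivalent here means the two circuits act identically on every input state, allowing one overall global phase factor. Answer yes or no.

Yes, they are equivalent — the unitaries differ by at most a global phase.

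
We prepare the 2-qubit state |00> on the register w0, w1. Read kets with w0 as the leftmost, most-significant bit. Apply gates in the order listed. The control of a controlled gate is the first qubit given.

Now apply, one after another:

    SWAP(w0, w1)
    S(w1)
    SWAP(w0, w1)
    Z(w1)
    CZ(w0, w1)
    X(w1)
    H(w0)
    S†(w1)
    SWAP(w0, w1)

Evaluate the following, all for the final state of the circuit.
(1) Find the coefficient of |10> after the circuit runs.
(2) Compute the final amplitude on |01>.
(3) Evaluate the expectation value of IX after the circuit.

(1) The amplitude on |10> is -sqrt(2)*I/2.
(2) The final state's coefficient on |01> equals 0.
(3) In the final state, IX has expectation 1.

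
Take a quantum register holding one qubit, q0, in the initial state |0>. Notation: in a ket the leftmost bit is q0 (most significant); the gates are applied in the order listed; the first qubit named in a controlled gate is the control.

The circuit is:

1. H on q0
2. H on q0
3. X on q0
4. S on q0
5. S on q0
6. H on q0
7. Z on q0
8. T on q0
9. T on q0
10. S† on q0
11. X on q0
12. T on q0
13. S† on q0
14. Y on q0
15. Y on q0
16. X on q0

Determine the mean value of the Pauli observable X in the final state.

In the final state, X has expectation sqrt(2)/2.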